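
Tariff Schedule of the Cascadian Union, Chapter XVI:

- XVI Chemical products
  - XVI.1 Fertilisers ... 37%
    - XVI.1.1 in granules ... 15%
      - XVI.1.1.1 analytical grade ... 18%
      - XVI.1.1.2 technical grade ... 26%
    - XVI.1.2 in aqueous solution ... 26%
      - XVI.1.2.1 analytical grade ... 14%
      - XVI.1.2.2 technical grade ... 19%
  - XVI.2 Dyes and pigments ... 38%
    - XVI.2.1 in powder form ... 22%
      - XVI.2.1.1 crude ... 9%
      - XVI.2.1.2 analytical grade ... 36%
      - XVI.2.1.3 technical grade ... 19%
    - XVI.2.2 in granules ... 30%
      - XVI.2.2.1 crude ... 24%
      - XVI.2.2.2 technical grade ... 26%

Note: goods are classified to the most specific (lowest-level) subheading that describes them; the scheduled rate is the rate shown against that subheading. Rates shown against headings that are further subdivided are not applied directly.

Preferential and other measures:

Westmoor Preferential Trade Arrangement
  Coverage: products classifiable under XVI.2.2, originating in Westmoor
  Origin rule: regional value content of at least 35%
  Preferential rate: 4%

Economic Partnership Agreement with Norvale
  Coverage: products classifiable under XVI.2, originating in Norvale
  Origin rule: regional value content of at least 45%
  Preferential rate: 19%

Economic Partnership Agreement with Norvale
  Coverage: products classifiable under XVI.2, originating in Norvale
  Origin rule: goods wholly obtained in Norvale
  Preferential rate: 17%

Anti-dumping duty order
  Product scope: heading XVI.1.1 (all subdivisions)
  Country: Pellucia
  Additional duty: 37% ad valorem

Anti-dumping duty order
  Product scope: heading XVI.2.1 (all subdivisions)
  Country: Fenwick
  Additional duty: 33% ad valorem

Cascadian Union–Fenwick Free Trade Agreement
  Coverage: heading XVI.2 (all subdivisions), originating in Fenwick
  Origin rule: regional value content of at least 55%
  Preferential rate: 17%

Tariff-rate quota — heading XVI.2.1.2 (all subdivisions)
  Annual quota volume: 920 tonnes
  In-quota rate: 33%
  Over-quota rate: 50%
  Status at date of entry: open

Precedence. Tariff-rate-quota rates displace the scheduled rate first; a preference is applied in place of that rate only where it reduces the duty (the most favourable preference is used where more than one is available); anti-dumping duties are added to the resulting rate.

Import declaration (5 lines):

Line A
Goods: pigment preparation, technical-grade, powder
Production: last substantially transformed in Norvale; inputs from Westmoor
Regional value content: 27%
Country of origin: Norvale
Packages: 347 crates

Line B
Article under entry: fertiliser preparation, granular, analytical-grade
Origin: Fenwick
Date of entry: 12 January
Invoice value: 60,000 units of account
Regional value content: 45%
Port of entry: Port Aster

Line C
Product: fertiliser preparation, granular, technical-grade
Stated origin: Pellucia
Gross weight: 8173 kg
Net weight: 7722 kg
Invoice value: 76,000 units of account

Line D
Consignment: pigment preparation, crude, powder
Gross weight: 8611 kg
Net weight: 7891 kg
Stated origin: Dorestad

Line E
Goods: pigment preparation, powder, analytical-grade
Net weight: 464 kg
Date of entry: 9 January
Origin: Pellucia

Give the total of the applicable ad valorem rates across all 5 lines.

Line A: pigment → XVI.2; powder → XVI.2.1; technical-grade → XVI.2.1.3. Scheduled 19%. Norvale agreement on XVI.2: RVC < 45%; Norvale agreement on XVI.2: not wholly obtained. → 19%.
Line B: fertiliser → XVI.1; granular → XVI.1.1; analytical-grade → XVI.1.1.1. Scheduled 18%. Fenwick agreement on XVI.2: XVI.1.1.1 not covered. → 18%.
Line C: fertiliser → XVI.1; granular → XVI.1.1; technical-grade → XVI.1.1.2. Scheduled 26%. anti-dumping (Pellucia, XVI.1.1): +37%; total 26% + 37% = 63%. → 63%.
Line D: pigment → XVI.2; powder → XVI.2.1; crude → XVI.2.1.1. Scheduled 9%. No special measure applies. → 9%.
Line E: pigment → XVI.2; powder → XVI.2.1; analytical-grade → XVI.2.1.2. Scheduled 36%. quota on XVI.2.1.2 open → in-quota 33%. → 33%.
Sum: 19% + 18% + 63% + 9% + 33% = 142%.

142%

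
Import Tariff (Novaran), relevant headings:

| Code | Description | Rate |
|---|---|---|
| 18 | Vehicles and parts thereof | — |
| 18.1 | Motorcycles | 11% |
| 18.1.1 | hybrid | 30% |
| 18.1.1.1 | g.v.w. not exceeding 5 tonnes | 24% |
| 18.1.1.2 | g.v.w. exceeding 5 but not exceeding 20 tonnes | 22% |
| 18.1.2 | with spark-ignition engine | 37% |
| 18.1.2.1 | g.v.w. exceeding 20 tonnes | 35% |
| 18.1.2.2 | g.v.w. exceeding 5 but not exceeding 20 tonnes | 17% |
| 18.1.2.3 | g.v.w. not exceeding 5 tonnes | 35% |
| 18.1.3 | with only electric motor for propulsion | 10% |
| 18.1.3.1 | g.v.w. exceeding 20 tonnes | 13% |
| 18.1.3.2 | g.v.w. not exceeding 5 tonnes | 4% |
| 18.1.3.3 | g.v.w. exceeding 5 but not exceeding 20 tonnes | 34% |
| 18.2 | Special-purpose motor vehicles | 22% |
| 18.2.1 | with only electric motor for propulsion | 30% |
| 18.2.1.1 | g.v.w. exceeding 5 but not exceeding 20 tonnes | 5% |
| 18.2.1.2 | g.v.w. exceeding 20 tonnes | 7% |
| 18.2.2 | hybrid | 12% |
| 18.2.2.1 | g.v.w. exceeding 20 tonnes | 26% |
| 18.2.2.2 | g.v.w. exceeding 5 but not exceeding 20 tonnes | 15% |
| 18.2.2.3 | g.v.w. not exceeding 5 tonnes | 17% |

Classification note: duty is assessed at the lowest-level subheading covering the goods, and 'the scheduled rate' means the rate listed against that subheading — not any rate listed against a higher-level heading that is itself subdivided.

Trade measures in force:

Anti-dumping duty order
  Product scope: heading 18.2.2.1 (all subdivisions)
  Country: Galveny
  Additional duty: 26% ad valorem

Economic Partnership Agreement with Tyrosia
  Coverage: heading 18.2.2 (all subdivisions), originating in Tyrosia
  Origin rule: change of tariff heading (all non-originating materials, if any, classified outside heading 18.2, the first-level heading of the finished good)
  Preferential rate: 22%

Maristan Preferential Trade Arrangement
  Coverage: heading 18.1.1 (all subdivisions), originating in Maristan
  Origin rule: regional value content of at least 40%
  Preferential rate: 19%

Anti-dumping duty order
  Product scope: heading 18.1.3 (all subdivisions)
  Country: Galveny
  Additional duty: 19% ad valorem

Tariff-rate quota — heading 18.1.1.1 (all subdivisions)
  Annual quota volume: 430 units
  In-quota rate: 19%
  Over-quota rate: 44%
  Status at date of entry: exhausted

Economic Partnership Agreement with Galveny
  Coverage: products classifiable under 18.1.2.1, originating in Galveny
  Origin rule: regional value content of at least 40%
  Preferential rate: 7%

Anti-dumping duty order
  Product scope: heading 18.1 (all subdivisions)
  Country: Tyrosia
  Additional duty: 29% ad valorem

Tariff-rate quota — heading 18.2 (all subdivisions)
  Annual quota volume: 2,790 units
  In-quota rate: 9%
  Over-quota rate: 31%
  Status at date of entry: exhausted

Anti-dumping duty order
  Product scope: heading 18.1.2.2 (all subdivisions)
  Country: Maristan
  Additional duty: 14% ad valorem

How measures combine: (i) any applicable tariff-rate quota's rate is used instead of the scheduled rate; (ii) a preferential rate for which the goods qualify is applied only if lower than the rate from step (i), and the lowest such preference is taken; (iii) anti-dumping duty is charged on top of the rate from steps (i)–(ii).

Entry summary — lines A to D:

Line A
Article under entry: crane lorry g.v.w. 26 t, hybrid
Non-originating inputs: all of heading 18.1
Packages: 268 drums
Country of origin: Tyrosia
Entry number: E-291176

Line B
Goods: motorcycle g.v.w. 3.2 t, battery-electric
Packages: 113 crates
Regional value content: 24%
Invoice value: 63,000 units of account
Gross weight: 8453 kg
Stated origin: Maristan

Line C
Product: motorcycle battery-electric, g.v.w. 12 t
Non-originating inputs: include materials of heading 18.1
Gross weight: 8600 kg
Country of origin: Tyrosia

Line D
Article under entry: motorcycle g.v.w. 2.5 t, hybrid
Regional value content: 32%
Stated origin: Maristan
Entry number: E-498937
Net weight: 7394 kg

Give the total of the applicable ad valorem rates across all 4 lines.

133%

Line A: crane lorry → 18.2; hybrid → 18.2.2; g.v.w. 26 t → 18.2.2.1. Scheduled 26%. quota on 18.2 exhausted → over-quota 31%; Tyrosia agreement on 18.2.2: CTH met → 22% available; preferential 22%. → 22%.
Line B: motorcycle → 18.1; battery-electric → 18.1.3; g.v.w. 3.2 t → 18.1.3.2. Scheduled 4%. Maristan agreement on 18.1.1: 18.1.3.2 not covered. → 4%.
Line C: motorcycle → 18.1; battery-electric → 18.1.3; g.v.w. 12 t → 18.1.3.3. Scheduled 34%. Tyrosia agreement on 18.2.2: 18.1.3.3 not covered; anti-dumping (Tyrosia, 18.1): +29%; total 34% + 29% = 63%. → 63%.
Line D: motorcycle → 18.1; hybrid → 18.1.1; g.v.w. 2.5 t → 18.1.1.1. Scheduled 24%. quota on 18.1.1.1 exhausted → over-quota 44%; Maristan agreement on 18.1.1: RVC < 40%. → 44%.
Sum: 22% + 4% + 63% + 44% = 133%.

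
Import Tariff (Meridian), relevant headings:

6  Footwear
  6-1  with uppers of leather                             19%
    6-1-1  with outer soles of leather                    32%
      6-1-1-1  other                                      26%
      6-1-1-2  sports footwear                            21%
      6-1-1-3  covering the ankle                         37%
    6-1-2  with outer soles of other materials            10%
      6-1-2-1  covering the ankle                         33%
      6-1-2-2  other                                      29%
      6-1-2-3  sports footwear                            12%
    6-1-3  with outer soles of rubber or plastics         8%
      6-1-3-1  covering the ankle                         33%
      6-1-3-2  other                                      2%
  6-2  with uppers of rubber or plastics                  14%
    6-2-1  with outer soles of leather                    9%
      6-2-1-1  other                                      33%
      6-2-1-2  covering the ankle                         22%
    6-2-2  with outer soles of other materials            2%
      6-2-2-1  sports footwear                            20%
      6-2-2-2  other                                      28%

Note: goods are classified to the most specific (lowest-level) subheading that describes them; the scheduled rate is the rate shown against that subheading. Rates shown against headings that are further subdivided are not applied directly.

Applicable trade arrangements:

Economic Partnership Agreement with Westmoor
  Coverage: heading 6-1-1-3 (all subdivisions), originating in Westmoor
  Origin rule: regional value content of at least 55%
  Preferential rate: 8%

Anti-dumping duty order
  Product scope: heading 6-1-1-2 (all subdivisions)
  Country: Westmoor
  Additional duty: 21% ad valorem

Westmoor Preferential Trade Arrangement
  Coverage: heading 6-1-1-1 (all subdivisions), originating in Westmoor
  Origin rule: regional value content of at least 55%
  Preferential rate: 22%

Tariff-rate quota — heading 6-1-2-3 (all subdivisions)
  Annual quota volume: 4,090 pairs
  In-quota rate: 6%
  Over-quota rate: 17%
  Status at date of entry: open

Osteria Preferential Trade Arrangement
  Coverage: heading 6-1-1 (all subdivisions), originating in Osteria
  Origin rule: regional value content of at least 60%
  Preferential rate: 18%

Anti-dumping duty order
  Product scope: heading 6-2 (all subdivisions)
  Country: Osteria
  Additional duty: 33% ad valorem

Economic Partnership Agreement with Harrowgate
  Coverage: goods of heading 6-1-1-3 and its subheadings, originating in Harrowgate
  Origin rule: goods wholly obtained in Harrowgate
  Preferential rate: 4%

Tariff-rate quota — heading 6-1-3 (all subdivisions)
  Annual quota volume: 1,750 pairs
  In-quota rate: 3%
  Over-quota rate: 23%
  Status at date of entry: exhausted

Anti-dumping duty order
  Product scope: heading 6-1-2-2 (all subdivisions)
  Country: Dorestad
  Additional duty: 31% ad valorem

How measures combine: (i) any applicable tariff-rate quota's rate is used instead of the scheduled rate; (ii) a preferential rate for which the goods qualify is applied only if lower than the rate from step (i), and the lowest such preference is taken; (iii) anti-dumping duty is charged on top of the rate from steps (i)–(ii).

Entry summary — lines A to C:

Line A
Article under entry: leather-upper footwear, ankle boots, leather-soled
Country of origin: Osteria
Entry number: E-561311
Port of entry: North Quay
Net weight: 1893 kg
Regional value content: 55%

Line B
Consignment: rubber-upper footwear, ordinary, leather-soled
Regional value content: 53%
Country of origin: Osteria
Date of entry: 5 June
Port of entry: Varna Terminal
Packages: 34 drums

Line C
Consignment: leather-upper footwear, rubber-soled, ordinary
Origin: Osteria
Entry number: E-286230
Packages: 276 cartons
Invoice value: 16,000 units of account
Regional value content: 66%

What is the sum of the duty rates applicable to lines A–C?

Line A: leather-upper → 6-1; leather-soled → 6-1-1; ankle boots → 6-1-1-3. Scheduled 37%. Osteria agreement on 6-1-1: RVC < 60%. → 37%.
Line B: rubber-upper → 6-2; leather-soled → 6-2-1; ordinary → 6-2-1-1. Scheduled 33%. Osteria agreement on 6-1-1: 6-2-1-1 not covered; anti-dumping (Osteria, 6-2): +33%; total 33% + 33% = 66%. → 66%.
Line C: leather-upper → 6-1; rubber-soled → 6-1-3; ordinary → 6-1-3-2. Scheduled 2%. quota on 6-1-3 exhausted → over-quota 23%; Osteria agreement on 6-1-1: 6-1-3-2 not covered. → 23%.
Sum: 37% + 66% + 23% = 126%.

126%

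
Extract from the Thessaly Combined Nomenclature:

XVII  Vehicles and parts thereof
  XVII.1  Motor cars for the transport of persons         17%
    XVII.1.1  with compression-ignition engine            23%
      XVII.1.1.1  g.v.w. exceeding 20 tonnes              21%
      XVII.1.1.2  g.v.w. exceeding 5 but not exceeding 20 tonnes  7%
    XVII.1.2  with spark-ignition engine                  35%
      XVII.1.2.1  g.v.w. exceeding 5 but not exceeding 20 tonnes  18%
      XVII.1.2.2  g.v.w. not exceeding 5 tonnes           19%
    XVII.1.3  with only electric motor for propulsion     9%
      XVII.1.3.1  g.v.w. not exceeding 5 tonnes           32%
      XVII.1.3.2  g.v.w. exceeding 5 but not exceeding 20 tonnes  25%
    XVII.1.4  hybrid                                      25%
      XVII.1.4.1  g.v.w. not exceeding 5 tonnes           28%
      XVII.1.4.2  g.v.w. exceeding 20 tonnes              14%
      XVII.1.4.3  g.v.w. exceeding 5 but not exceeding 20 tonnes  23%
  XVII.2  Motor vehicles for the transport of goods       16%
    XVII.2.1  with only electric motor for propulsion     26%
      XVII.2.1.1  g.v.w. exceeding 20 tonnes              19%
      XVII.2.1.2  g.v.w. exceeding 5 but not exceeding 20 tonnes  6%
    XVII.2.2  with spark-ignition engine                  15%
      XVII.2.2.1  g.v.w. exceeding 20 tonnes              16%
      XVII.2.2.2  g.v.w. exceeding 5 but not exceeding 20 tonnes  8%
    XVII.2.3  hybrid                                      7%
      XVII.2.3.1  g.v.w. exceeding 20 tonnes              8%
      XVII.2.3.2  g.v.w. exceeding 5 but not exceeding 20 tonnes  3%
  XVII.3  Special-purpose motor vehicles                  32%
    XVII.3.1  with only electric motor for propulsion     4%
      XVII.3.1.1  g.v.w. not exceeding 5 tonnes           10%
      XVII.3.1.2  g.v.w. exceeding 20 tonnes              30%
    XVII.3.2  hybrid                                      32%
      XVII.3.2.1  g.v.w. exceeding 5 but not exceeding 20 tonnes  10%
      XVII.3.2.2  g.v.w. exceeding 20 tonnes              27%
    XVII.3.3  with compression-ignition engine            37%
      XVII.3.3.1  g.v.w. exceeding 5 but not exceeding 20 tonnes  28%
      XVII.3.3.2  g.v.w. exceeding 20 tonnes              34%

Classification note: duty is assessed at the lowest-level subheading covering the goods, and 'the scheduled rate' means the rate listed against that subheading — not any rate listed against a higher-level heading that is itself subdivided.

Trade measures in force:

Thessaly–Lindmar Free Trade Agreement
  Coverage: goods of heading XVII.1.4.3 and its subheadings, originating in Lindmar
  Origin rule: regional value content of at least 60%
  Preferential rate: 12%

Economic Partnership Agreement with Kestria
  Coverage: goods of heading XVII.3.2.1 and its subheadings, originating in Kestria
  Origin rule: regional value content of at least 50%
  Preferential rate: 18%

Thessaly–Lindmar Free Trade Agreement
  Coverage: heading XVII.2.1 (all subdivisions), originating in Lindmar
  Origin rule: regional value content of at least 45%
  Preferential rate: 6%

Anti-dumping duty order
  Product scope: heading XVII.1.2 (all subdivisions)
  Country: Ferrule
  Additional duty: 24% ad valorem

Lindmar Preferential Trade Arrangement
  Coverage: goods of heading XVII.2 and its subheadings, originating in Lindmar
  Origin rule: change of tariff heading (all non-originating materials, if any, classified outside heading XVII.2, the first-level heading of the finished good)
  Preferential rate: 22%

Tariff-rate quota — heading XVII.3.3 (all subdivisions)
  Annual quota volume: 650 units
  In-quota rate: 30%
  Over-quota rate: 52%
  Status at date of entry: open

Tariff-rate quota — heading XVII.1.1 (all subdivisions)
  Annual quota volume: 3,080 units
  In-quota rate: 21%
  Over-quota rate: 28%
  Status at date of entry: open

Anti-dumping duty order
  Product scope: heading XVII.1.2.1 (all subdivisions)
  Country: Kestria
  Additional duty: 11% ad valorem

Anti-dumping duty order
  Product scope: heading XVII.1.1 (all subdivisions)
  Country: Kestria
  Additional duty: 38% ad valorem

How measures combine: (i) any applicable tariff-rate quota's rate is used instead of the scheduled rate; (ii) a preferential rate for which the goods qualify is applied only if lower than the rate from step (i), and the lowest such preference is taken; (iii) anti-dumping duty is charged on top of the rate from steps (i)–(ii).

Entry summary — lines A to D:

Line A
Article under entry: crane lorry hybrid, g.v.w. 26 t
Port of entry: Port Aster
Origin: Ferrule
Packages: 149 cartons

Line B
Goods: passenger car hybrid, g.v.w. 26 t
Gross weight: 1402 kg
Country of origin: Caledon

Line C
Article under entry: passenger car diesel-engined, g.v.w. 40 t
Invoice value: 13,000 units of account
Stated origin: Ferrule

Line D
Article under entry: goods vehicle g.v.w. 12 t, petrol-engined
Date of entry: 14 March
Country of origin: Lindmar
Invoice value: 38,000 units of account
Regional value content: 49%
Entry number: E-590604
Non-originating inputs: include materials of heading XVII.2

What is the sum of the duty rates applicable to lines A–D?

Line A: crane lorry → XVII.3; hybrid → XVII.3.2; g.v.w. 26 t → XVII.3.2.2. Scheduled 27%. No special measure applies. → 27%.
Line B: passenger car → XVII.1; hybrid → XVII.1.4; g.v.w. 26 t → XVII.1.4.2. Scheduled 14%. No special measure applies. → 14%.
Line C: passenger car → XVII.1; diesel-engined → XVII.1.1; g.v.w. 40 t → XVII.1.1.1. Scheduled 21%. quota on XVII.1.1 open → in-quota 21%. → 21%.
Line D: goods vehicle → XVII.2; petrol-engined → XVII.2.2; g.v.w. 12 t → XVII.2.2.2. Scheduled 8%. Lindmar agreement on XVII.1.4.3: XVII.2.2.2 not covered; Lindmar agreement on XVII.2.1: XVII.2.2.2 not covered; Lindmar agreement on XVII.2: CTH not met. → 8%.
Sum: 27% + 14% + 21% + 8% = 70%.

70%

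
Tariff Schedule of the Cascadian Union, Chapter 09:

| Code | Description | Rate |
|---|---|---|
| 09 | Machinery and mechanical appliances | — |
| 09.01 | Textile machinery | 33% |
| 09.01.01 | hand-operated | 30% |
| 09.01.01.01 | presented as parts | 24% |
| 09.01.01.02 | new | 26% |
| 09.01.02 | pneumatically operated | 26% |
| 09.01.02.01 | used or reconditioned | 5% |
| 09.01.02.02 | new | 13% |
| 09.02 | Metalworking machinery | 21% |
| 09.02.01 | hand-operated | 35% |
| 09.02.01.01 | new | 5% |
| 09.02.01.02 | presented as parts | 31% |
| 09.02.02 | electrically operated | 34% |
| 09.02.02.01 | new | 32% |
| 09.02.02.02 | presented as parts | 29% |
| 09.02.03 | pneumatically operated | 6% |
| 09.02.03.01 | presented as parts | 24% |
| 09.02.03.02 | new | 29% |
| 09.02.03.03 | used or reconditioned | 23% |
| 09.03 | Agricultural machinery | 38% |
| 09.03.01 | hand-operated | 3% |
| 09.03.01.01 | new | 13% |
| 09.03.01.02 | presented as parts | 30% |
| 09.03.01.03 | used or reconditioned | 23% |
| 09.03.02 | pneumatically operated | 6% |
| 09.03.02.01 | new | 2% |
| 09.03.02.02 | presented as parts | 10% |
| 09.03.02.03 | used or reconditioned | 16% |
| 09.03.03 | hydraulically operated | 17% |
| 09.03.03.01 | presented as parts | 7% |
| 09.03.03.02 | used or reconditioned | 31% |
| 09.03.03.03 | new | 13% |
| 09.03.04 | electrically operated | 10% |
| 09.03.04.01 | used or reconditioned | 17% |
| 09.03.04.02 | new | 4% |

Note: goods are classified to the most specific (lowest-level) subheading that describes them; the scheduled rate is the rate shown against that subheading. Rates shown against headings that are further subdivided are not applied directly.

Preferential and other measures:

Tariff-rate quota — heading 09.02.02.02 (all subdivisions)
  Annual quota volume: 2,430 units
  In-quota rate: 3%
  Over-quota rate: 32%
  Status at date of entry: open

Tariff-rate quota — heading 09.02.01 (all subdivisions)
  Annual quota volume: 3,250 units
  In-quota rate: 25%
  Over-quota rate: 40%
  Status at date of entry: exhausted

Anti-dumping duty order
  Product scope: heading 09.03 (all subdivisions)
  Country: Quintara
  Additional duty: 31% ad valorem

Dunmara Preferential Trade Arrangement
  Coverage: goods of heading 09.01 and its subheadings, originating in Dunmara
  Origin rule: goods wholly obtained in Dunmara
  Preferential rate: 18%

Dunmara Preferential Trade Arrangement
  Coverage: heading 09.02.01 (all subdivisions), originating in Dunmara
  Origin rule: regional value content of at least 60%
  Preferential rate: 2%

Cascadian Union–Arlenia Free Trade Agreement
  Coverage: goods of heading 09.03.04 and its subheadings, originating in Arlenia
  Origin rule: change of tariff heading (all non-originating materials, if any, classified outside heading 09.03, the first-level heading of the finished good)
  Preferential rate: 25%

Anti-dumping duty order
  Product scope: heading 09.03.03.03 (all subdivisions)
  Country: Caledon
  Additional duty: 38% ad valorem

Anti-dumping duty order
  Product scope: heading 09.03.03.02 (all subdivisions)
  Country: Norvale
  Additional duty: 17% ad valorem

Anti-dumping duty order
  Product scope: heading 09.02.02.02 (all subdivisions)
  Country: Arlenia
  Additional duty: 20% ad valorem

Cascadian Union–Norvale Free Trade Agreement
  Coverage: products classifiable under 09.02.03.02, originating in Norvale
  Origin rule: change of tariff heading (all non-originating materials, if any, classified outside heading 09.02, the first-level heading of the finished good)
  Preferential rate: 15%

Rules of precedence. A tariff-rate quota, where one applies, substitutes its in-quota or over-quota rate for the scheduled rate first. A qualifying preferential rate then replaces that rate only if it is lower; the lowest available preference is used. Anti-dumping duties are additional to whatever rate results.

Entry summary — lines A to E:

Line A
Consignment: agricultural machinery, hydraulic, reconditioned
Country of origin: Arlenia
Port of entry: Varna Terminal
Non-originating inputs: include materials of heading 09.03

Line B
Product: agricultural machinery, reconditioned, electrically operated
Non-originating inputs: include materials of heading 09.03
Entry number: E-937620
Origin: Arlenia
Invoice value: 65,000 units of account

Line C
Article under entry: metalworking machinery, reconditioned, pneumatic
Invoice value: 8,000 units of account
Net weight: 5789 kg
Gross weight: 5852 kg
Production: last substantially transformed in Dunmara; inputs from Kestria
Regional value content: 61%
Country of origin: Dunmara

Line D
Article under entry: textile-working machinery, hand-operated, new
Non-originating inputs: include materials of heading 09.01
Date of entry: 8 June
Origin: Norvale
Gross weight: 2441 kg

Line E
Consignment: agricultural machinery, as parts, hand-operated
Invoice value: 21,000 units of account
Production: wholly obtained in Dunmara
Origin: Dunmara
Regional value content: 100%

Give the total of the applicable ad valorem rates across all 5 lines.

127%

Line A: agricultural → 09.03; hydraulic → 09.03.03; reconditioned → 09.03.03.02. Scheduled 31%. Arlenia agreement on 09.03.04: 09.03.03.02 not covered. → 31%.
Line B: agricultural → 09.03; electrically operated → 09.03.04; reconditioned → 09.03.04.01. Scheduled 17%. Arlenia agreement on 09.03.04: CTH not met. → 17%.
Line C: metalworking → 09.02; pneumatic → 09.02.03; reconditioned → 09.02.03.03. Scheduled 23%. Dunmara agreement on 09.01: 09.02.03.03 not covered; Dunmara agreement on 09.02.01: 09.02.03.03 not covered. → 23%.
Line D: textile-working → 09.01; hand-operated → 09.01.01; new → 09.01.01.02. Scheduled 26%. Norvale agreement on 09.02.03.02: 09.01.01.02 not covered. → 26%.
Line E: agricultural → 09.03; hand-operated → 09.03.01; as parts → 09.03.01.02. Scheduled 30%. Dunmara agreement on 09.01: 09.03.01.02 not covered; Dunmara agreement on 09.02.01: 09.03.01.02 not covered. → 30%.
Sum: 31% + 17% + 23% + 26% + 30% = 127%.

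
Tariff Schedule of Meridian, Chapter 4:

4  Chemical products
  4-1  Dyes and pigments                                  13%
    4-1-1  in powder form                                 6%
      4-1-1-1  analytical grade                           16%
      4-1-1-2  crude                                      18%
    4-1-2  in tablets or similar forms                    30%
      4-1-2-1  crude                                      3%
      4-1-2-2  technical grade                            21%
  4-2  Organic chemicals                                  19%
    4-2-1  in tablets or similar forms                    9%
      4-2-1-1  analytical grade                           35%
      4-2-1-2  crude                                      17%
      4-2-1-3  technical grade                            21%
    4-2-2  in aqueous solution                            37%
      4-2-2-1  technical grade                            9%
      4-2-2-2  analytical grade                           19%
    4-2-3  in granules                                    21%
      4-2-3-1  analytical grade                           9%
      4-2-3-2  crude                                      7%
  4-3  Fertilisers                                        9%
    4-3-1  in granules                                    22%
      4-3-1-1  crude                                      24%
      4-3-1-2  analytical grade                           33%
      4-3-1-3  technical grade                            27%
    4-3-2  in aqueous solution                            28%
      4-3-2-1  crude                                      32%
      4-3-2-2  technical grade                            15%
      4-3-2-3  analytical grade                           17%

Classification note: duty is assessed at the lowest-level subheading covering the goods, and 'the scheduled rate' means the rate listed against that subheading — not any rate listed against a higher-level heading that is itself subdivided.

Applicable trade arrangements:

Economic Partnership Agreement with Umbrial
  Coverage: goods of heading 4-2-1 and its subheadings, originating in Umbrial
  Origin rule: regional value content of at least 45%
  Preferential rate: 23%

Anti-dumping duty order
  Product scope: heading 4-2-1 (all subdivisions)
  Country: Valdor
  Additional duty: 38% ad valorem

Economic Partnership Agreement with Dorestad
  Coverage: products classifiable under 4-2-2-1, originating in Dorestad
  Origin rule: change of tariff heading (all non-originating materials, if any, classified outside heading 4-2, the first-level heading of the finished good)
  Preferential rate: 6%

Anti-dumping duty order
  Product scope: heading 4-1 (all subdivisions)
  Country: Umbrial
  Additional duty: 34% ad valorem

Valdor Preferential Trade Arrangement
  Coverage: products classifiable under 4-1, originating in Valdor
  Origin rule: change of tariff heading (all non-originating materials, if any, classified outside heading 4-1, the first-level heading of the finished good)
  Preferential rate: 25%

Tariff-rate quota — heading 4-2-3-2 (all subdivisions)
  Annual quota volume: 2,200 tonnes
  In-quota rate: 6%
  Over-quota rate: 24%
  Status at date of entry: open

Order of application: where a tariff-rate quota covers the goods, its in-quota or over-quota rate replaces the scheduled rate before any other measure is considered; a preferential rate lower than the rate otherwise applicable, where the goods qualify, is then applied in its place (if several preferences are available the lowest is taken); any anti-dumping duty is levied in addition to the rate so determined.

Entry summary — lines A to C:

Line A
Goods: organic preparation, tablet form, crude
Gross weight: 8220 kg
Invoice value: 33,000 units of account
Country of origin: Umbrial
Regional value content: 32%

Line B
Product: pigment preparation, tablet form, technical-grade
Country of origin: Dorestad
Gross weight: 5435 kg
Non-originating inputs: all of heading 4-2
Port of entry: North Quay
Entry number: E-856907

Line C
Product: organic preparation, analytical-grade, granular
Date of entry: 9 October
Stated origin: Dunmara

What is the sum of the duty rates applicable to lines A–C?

47%

Line A: organic → 4-2; tablet form → 4-2-1; crude → 4-2-1-2. Scheduled 17%. Umbrial agreement on 4-2-1: RVC < 45%. → 17%.
Line B: pigment → 4-1; tablet form → 4-1-2; technical-grade → 4-1-2-2. Scheduled 21%. Dorestad agreement on 4-2-2-1: 4-1-2-2 not covered. → 21%.
Line C: organic → 4-2; granular → 4-2-3; analytical-grade → 4-2-3-1. Scheduled 9%. No special measure applies. → 9%.
Sum: 17% + 21% + 9% = 47%.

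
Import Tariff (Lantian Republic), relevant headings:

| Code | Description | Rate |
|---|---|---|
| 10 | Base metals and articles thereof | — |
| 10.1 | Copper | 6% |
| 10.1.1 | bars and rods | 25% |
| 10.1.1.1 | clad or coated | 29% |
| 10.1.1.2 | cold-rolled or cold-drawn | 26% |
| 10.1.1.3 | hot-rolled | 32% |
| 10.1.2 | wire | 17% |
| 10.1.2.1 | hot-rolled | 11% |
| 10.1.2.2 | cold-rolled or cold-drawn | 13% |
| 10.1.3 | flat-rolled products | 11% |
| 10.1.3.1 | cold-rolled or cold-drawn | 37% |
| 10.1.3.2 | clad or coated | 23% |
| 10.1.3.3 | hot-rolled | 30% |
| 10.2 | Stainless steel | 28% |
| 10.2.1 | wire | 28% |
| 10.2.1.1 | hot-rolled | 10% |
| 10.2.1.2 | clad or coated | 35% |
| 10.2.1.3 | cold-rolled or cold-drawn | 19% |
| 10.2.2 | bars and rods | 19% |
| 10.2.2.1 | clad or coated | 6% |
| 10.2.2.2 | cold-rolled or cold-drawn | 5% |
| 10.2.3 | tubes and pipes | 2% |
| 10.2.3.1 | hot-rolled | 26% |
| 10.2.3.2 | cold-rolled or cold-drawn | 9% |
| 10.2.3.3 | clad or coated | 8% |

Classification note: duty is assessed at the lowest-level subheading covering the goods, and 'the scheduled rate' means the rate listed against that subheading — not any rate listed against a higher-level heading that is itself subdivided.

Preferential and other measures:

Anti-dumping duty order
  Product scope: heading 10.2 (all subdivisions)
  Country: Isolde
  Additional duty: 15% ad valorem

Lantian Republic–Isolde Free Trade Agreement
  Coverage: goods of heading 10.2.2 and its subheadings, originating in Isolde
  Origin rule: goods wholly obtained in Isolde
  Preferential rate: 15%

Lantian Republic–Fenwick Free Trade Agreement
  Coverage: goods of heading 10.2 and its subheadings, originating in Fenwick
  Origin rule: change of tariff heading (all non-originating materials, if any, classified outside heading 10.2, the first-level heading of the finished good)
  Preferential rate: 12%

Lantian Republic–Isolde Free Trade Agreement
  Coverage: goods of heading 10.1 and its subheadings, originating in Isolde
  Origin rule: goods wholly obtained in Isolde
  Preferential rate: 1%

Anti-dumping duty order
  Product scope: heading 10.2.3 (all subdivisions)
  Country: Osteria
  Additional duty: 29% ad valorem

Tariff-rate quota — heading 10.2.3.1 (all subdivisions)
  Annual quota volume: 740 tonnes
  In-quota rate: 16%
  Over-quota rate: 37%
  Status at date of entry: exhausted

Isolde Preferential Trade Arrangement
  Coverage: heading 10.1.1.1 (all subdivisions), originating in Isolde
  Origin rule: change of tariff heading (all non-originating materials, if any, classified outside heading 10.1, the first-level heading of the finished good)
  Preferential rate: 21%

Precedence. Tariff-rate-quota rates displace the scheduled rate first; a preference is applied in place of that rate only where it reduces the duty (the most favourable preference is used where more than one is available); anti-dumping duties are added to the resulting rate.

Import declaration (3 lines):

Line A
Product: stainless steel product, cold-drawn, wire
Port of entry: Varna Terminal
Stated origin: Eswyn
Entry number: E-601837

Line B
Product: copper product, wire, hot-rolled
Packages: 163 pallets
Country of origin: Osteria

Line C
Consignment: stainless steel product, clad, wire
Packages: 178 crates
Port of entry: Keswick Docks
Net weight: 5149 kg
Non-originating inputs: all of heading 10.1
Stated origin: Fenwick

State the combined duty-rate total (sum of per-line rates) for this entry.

Line A: stainless steel → 10.2; wire → 10.2.1; cold-drawn → 10.2.1.3. Scheduled 19%. No special measure applies. → 19%.
Line B: copper → 10.1; wire → 10.1.2; hot-rolled → 10.1.2.1. Scheduled 11%. No special measure applies. → 11%.
Line C: stainless steel → 10.2; wire → 10.2.1; clad → 10.2.1.2. Scheduled 35%. Fenwick agreement on 10.2: CTH met → 12% available; preferential 12%. → 12%.
Sum: 19% + 11% + 12% = 42%.

42%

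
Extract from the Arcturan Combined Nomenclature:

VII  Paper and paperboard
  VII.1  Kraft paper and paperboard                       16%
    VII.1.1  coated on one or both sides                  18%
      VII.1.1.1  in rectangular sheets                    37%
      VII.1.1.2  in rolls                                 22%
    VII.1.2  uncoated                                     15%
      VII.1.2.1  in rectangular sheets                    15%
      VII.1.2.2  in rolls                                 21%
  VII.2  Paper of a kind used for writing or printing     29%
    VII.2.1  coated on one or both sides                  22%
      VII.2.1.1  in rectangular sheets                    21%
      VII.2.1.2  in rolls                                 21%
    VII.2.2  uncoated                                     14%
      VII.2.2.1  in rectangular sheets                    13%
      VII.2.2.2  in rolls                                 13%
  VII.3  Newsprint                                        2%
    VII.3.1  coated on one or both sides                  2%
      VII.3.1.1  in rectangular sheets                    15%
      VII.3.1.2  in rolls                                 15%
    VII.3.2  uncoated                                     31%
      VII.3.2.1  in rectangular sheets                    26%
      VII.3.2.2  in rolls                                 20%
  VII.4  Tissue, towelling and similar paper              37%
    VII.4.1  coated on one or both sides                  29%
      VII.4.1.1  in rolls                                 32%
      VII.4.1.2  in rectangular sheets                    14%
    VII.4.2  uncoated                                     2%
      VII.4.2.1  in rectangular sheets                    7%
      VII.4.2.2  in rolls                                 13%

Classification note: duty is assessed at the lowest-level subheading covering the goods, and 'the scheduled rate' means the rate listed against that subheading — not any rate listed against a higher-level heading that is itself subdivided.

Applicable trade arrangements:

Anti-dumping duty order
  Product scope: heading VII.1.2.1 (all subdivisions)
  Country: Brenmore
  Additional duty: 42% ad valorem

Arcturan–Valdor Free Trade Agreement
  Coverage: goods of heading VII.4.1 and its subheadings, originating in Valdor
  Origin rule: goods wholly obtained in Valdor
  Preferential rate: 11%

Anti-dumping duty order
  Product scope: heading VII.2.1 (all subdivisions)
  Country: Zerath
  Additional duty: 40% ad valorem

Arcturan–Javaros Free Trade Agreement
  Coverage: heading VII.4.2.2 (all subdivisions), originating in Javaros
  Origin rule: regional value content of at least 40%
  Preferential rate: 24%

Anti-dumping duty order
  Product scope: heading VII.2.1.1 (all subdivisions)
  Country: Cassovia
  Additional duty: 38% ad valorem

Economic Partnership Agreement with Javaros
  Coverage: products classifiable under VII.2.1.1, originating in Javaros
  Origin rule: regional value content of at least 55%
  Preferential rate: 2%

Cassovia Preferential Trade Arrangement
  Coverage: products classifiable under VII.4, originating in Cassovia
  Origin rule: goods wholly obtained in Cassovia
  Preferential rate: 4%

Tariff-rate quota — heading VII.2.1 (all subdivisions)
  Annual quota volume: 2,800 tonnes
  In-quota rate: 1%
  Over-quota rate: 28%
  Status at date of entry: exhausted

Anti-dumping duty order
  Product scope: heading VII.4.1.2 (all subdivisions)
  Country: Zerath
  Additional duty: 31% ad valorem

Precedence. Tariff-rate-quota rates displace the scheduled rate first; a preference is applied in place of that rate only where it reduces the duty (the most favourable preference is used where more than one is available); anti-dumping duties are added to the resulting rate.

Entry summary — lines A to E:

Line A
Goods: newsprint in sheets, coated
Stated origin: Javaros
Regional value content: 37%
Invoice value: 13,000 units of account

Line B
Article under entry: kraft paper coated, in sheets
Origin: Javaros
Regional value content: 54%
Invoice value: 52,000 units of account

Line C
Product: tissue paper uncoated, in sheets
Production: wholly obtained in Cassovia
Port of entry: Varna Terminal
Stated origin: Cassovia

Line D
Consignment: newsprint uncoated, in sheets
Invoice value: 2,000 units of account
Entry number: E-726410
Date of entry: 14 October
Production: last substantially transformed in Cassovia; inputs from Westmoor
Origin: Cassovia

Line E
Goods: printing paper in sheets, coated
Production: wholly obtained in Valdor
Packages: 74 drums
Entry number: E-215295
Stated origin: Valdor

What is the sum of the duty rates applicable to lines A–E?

110%

Line A: newsprint → VII.3; coated → VII.3.1; in sheets → VII.3.1.1. Scheduled 15%. Javaros agreement on VII.4.2.2: VII.3.1.1 not covered; Javaros agreement on VII.2.1.1: VII.3.1.1 not covered. → 15%.
Line B: kraft paper → VII.1; coated → VII.1.1; in sheets → VII.1.1.1. Scheduled 37%. Javaros agreement on VII.4.2.2: VII.1.1.1 not covered; Javaros agreement on VII.2.1.1: VII.1.1.1 not covered. → 37%.
Line C: tissue paper → VII.4; uncoated → VII.4.2; in sheets → VII.4.2.1. Scheduled 7%. Cassovia agreement on VII.4: wholly obtained → 4% available; preferential 4%. → 4%.
Line D: newsprint → VII.3; uncoated → VII.3.2; in sheets → VII.3.2.1. Scheduled 26%. Cassovia agreement on VII.4: VII.3.2.1 not covered. → 26%.
Line E: printing paper → VII.2; coated → VII.2.1; in sheets → VII.2.1.1. Scheduled 21%. quota on VII.2.1 exhausted → over-quota 28%; Valdor agreement on VII.4.1: VII.2.1.1 not covered. → 28%.
Sum: 15% + 37% + 4% + 26% + 28% = 110%.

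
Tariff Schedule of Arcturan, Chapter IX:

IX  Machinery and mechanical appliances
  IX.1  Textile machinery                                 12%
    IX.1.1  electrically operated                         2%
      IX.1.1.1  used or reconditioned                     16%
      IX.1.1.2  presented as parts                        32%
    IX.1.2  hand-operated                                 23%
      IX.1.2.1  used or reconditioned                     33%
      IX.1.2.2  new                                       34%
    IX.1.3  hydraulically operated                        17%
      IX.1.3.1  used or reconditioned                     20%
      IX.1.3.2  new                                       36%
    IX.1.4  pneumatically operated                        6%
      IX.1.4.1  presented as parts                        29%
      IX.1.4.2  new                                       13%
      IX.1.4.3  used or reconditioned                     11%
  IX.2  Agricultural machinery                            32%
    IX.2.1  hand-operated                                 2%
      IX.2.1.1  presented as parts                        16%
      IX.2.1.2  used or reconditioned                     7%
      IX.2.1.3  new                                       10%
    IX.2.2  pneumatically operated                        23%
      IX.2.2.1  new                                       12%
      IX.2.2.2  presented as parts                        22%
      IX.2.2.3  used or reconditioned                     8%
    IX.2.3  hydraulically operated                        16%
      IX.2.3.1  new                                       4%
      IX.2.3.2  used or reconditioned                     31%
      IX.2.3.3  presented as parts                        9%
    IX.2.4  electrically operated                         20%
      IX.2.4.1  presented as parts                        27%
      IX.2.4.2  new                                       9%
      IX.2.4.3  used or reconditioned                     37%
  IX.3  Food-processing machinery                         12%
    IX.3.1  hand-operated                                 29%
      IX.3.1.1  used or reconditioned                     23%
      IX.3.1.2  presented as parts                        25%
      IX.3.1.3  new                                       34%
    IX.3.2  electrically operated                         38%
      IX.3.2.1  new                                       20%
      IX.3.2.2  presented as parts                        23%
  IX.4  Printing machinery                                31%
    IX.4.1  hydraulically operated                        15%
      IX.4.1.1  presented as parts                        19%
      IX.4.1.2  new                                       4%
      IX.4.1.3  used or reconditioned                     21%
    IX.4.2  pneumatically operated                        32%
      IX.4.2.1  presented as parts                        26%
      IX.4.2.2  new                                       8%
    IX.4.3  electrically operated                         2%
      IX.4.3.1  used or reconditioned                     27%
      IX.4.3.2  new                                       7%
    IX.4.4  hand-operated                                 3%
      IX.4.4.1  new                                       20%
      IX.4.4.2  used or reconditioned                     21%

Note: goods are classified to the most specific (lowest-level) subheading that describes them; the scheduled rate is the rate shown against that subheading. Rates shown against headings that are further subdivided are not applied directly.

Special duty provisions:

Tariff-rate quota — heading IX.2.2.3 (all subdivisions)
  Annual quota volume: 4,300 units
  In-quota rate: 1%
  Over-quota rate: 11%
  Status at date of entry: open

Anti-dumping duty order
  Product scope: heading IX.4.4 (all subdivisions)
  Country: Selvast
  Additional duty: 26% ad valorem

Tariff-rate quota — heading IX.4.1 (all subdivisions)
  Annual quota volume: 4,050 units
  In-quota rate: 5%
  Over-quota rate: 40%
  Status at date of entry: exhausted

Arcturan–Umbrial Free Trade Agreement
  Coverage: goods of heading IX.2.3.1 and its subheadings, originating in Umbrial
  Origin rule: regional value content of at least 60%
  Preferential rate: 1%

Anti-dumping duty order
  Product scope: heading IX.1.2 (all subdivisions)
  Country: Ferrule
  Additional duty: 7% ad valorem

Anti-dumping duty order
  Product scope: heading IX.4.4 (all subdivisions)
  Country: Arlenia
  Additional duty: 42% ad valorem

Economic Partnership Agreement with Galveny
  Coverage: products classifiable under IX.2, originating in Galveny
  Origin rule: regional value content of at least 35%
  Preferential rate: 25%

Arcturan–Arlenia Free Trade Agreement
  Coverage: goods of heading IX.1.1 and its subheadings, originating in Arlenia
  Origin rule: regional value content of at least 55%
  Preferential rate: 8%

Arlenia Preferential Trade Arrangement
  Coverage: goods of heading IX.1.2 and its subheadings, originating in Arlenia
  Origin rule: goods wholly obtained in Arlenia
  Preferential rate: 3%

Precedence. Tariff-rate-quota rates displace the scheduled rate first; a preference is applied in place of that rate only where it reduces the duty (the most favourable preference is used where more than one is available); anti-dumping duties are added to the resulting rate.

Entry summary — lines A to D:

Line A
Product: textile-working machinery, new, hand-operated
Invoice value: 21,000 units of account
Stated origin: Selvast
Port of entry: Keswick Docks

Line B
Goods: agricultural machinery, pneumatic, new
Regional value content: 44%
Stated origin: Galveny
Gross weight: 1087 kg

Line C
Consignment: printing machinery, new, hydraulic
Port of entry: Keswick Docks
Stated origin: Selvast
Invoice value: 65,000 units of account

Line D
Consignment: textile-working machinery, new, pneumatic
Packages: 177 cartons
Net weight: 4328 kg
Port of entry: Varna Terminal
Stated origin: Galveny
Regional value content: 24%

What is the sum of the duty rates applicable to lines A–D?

Line A: textile-working → IX.1; hand-operated → IX.1.2; new → IX.1.2.2. Scheduled 34%. No special measure applies. → 34%.
Line B: agricultural → IX.2; pneumatic → IX.2.2; new → IX.2.2.1. Scheduled 12%. Galveny agreement on IX.2: RVC ≥ 35% → 25% available; preference 25% not lower than 12% → no reduction. → 12%.
Line C: printing → IX.4; hydraulic → IX.4.1; new → IX.4.1.2. Scheduled 4%. quota on IX.4.1 exhausted → over-quota 40%. → 40%.
Line D: textile-working → IX.1; pneumatic → IX.1.4; new → IX.1.4.2. Scheduled 13%. Galveny agreement on IX.2: IX.1.4.2 not covered. → 13%.
Sum: 34% + 12% + 40% + 13% = 99%.

99%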